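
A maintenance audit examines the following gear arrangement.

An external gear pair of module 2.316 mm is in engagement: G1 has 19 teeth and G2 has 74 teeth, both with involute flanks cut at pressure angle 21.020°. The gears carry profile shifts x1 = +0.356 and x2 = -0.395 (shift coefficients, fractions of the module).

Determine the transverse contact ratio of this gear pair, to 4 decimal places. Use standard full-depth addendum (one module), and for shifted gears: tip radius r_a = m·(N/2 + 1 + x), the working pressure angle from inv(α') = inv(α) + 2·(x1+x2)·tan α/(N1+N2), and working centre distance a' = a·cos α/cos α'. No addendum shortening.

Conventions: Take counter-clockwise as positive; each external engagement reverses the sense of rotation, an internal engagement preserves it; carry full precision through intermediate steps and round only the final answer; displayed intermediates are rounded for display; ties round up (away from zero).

class = single-mesh tooth geometry [involute pair 19T × 74T, m = 2.316]
base radii: r_b1 = 20.537883, r_b2 = 79.989649
tip radii: r_a1 = 25.142496, r_a2 = 87.093180
inv(α') = inv(21.020°) + 2·(+0.356-0.395)·tan α/(19+74) = 0.01707409  ⇒  α' = 20.89412°
a' = a·cos α / cos α' = 107.6940·cos 21.020°/cos 20.89412° = 107.603417
action lengths: √(r_a1²−r_b1²) = 14.503119, √(r_a2²−r_b2²) = 34.451095
base pitch p_b = π·m·cos α = 6.791754
CR = (14.503119 + 34.451095 − 107.603417·sin 20.89412°)/6.791754 = 1.557521
contact ratio ≈ 1.5575

1.5575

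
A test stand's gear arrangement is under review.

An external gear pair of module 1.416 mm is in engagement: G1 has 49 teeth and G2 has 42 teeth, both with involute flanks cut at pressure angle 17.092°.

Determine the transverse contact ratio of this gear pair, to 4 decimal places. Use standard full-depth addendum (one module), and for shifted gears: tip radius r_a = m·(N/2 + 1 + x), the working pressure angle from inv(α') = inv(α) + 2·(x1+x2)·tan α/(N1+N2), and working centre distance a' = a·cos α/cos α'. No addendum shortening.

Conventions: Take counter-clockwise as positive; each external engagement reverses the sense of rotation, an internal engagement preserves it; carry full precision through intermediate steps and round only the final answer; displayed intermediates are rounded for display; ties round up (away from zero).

1.9064

recognized (one external pair, fixed centres): single-mesh tooth geometry, m = 1.416, N1 = 49, N2 = 42
base radii: r_b1 = 33.159795, r_b2 = 28.422682
tip radii: r_a1 = 36.108000, r_a2 = 31.152000
no profile shift: α' = α, a' = a
action lengths: √(r_a1²−r_b1²) = 14.290404, √(r_a2²−r_b2²) = 12.751403
base pitch p_b = π·m·cos α = 4.252023
CR = (14.290404 + 12.751403 − 64.428000·sin 17.09200°)/4.252023 = 1.906381
contact ratio ≈ 1.9064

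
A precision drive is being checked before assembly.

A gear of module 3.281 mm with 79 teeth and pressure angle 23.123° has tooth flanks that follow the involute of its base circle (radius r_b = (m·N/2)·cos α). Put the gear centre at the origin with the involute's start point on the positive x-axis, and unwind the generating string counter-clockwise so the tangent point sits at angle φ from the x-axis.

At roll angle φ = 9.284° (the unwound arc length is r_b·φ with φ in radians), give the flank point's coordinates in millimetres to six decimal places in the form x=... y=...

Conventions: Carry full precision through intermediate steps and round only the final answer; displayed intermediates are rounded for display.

recognized (one wheel, involute flank): single-mesh tooth geometry, m = 3.281, N = 79
pitch radius r_p = m·N/2 = 3.281·79/2 = 129.599500
base radius r_b = r_p·cos α = 129.599500·cos 23.123° = 119.187985
roll angle φ = 9.284° = 0.16203637 rad
x = r_b·(cos φ + φ·sin φ) = 120.742417
y = r_b·(sin φ − φ·cos φ) = 0.168581

x=120.742417 y=0.168581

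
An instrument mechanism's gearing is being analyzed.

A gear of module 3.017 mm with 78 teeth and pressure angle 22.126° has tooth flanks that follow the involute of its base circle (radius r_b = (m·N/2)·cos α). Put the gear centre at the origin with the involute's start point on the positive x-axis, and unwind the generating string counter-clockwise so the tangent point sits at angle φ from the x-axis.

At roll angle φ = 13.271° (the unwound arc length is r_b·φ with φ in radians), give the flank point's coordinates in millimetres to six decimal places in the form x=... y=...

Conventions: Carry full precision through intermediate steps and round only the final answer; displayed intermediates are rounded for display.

x=111.882761 y=0.449065

class = single-mesh tooth geometry [base-circle involute, m = 3.017, 78T]
pitch radius r_p = m·N/2 = 3.017·78/2 = 117.663000
base radius r_b = r_p·cos α = 117.663000·cos 22.126° = 108.998039
roll angle φ = 13.271° = 0.23162265 rad
x = r_b·(cos φ + φ·sin φ) = 111.882761
y = r_b·(sin φ − φ·cos φ) = 0.449065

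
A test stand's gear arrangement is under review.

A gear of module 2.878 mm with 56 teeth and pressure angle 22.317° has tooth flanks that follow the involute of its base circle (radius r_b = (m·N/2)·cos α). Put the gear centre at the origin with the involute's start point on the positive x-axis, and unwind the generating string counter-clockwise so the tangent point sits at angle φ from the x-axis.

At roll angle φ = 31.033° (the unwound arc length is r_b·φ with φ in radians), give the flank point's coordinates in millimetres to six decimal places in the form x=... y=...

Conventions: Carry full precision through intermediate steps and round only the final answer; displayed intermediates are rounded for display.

single-mesh involute tooth geometry (56T wheel at module 2.878)
pitch radius r_p = m·N/2 = 2.878·56/2 = 80.584000
base radius r_b = r_p·cos α = 80.584000·cos 22.317° = 74.548024
roll angle φ = 31.033° = 0.54162803 rad
x = r_b·(cos φ + φ·sin φ) = 84.693781
y = r_b·(sin φ − φ·cos φ) = 3.833751

x=84.693781 y=3.833751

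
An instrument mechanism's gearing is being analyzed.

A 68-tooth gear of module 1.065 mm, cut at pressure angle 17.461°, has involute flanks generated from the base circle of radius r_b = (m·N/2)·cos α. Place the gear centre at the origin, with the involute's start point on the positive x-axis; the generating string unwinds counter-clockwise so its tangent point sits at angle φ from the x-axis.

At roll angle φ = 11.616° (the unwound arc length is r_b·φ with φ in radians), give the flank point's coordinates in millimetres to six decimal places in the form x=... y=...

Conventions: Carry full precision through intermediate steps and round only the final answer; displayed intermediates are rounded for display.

x=35.244087 y=0.095551

single-mesh involute tooth geometry (68T wheel at module 1.065)
pitch radius r_p = m·N/2 = 1.065·68/2 = 36.210000
base radius r_b = r_p·cos α = 36.210000·cos 17.461° = 34.541494
roll angle φ = 11.616° = 0.20273745 rad
x = r_b·(cos φ + φ·sin φ) = 35.244087
y = r_b·(sin φ − φ·cos φ) = 0.095551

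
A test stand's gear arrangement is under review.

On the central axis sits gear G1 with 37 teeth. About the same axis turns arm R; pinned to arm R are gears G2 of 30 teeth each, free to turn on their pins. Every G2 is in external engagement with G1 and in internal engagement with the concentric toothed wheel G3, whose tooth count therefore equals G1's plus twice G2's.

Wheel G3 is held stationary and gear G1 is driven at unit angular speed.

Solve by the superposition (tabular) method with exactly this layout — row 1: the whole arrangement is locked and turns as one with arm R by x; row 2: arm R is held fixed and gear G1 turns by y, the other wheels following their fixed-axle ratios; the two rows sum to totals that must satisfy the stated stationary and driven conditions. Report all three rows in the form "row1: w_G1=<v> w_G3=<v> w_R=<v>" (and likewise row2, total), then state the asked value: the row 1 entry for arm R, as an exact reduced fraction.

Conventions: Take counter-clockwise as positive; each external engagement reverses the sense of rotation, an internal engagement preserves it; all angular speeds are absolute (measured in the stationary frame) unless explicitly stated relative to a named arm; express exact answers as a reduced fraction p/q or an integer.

planetary set (37T centre, 30T on arm, 97T internal) — Willis relation
row 1 (train locked, turned with arm): all members turn x
row 2 (arm held, sun turns y): ω_ring = −(37/97)·y, ω_arm = 0
boundary: total ω_ring = x − (37/97)·y = 0 and total ω_sun = x + y = 1  ⇒  y = 97/134, x = 37/134
row 2 ring = −(37/97)·97/134 = -37/134
totals (row 1 + row 2): sun 37/134 + 97/134 = 1, ring 37/134 + (-37/134) = 0, arm 37/134 + 0 = 37/134
asked cell (row1, arm) = 37/134

row1: w_G1=37/134 w_G3=37/134 w_R=37/134
row2: w_G1=97/134 w_G3=-37/134 w_R=0
total: w_G1=1 w_G3=0 w_R=37/134
asked value: 37/134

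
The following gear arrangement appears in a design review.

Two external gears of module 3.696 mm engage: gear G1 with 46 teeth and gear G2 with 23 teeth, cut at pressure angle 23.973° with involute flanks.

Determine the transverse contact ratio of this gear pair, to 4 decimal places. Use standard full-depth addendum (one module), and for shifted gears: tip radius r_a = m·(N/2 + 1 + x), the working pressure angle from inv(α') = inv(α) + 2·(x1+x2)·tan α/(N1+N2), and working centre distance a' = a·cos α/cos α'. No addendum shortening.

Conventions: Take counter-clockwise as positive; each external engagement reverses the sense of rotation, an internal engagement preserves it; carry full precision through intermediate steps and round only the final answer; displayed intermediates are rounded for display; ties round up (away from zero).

recognized (one external pair, fixed centres): single-mesh tooth geometry, m = 3.696, N1 = 46, N2 = 23
base radii: r_b1 = 77.674957, r_b2 = 38.837479
tip radii: r_a1 = 88.704000, r_a2 = 46.200000
no profile shift: α' = α, a' = a
action lengths: √(r_a1²−r_b1²) = 42.836908, √(r_a2²−r_b2²) = 25.021796
base pitch p_b = π·m·cos α = 10.609699
CR = (42.836908 + 25.021796 − 127.512000·sin 23.97300°)/10.609699 = 1.512748
contact ratio ≈ 1.5127

1.5127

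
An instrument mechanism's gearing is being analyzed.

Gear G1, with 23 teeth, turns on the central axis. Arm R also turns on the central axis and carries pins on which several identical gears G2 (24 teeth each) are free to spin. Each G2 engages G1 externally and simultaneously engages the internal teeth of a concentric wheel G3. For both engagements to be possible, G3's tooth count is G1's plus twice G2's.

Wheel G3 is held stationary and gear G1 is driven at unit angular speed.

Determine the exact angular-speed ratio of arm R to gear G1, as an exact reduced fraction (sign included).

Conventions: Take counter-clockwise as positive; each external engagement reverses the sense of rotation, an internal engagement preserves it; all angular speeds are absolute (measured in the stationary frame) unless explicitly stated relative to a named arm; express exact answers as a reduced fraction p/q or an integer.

recognized (axles ride arm R): planetary set, 23/24/71 teeth
ring teeth: 23 + 2·24 = 71
23(ω_sun−ω_arm) = −71(ω_ring−ω_arm),  ω_ring = 0, ω_sun = 1
23(1−ω_arm) = −71(0−ω_arm)  ⇒  94·ω_arm = 23  ⇒  ω_arm = 23/94
ω_out/ω_in = 23/94

23/94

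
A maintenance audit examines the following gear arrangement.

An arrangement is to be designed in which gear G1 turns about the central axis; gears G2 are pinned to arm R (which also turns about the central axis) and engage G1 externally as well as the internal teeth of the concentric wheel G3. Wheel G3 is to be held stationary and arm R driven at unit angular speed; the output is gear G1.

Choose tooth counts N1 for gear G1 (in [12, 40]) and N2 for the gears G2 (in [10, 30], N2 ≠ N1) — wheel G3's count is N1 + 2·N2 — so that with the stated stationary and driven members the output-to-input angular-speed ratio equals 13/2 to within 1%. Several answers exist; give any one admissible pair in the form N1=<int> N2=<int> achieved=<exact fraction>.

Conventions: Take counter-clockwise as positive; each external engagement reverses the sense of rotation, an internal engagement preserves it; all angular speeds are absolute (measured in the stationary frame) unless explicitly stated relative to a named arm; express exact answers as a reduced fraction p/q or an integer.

N1=12 N2=27 achieved=13/2

topology: planetary set — design target 13/2, arm = carrier (Willis)
Willis with ω_ring = 0: ω_sun/ω_arm = (N1+N3)/N1; set equal to 13/2  ⇒  N3/N1 = 13/2 − 1 = 11/2
N3 = N1 + 2·N2  ⇒  N2/N1 = (N3/N1 − 1)/2 = (11/2 − 1)/2 = 9/4
smallest multiple with N1 ≥ 12 and N2 ≥ 10: k = 3  ⇒  N1 = 3·4 = 12, N2 = 3·9 = 27 (N1 ≤ 40, N2 ≤ 30, N2 ≠ N1 ✓), N3 = 12 + 2·27 = 66
check: (N1+N3)/N1 with N1 = 12, N3 = 66 gives 13/2; |achieved − target| = 0 ≤ 13/200 ✓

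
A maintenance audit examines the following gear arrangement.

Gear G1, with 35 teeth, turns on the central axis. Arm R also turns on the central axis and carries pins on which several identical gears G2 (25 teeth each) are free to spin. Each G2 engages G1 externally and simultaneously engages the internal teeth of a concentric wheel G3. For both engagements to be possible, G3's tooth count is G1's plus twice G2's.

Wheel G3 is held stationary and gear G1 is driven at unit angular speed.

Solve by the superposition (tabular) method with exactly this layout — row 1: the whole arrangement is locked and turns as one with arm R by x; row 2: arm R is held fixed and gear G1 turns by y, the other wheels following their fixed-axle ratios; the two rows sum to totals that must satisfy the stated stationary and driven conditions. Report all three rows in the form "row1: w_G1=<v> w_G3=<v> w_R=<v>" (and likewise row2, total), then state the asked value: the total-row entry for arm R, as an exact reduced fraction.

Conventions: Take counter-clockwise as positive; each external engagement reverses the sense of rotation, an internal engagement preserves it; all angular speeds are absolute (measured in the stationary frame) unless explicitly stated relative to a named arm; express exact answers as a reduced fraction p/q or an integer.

row1: w_G1=7/24 w_G3=7/24 w_R=7/24
row2: w_G1=17/24 w_G3=-7/24 w_R=0
total: w_G1=1 w_G3=0 w_R=7/24
asked value: 7/24

recognized (axles ride arm R): planetary set, 35/25/85 teeth
superposition row 1 [locked train]: every member turns x
superposition row 2 [arm held]: sun y, ring −(35/85)·y, arm 0
boundary: total ω_ring = x − (35/85)·y = 0 and total ω_sun = x + y = 1  ⇒  y = 17/24, x = 7/24
row 2 ring = −(35/85)·17/24 = -7/24
totals (row 1 + row 2): sun 7/24 + 17/24 = 1, ring 7/24 + (-7/24) = 0, arm 7/24 + 0 = 7/24
asked cell (total, arm) = 7/24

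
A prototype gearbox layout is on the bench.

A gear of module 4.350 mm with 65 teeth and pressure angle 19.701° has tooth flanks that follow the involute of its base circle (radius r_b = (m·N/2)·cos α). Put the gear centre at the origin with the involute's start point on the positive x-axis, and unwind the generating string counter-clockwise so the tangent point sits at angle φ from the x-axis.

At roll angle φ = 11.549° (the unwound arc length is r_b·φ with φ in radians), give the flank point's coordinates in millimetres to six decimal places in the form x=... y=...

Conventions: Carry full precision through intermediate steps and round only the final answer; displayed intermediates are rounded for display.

class = single-mesh tooth geometry [base-circle involute, m = 4.350, 65T]
pitch radius r_p = m·N/2 = 4.350·65/2 = 141.375000
base radius r_b = r_p·cos α = 141.375000·cos 19.701° = 133.099566
roll angle φ = 11.549° = 0.20156808 rad
x = r_b·(cos φ + φ·sin φ) = 135.776061
y = r_b·(sin φ − φ·cos φ) = 0.361872

x=135.776061 y=0.361872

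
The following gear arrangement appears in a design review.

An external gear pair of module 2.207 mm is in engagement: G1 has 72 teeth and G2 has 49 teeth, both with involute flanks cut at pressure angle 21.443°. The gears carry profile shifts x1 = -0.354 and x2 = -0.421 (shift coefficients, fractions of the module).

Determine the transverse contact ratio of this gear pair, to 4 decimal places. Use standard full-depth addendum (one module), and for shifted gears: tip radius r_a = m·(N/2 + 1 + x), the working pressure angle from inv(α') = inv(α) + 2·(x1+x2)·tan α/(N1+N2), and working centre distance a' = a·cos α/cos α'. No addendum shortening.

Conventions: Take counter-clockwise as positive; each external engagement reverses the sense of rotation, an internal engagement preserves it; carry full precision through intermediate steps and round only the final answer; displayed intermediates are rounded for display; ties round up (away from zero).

1.8758

class = single-mesh tooth geometry [involute pair 72T × 49T, m = 2.207]
base radii: r_b1 = 73.952469, r_b2 = 50.328764
tip radii: r_a1 = 80.877722, r_a2 = 55.349353
inv(α') = inv(21.443°) + 2·(-0.354-0.421)·tan α/(72+49) = 0.01347953  ⇒  α' = 19.36195°
a' = a·cos α / cos α' = 133.5235·cos 21.443°/cos 19.36195° = 131.731568
action lengths: √(r_a1²−r_b1²) = 32.745049, √(r_a2²−r_b2²) = 23.034028
base pitch p_b = π·m·cos α = 6.453570
CR = (32.745049 + 23.034028 − 131.731568·sin 19.36195°)/6.453570 = 1.875784
contact ratio ≈ 1.8758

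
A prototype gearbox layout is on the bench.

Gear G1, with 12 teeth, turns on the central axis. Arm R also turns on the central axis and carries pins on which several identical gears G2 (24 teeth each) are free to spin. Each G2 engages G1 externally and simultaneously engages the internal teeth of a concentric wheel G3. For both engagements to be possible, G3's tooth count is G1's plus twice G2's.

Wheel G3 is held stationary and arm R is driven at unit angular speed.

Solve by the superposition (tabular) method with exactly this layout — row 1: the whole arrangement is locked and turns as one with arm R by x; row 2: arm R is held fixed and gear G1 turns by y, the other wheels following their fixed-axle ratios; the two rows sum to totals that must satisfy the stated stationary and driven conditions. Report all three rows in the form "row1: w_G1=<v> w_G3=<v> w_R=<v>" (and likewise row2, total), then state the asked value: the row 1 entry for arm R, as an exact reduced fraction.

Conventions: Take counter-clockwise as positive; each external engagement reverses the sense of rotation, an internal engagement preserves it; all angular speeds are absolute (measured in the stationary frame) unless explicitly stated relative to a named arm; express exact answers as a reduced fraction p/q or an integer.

row1: w_G1=1 w_G3=1 w_R=1
row2: w_G1=5 w_G3=-1 w_R=0
total: w_G1=6 w_G3=0 w_R=1
asked value: 1

recognized (axles ride arm R): planetary set, 12/24/60 teeth
row 1 — lock + rotate with arm: ω_sun = ω_ring = ω_arm = x
row 2 (arm held, sun turns y): ω_ring = −(12/60)·y, ω_arm = 0
boundary: total ω_ring = x − (12/60)·y = 0 and total ω_arm = x = 1  ⇒  y = 5, x = 1
row 2 ring = −(12/60)·5 = -1
totals (row 1 + row 2): sun 1 + 5 = 6, ring 1 + (-1) = 0, arm 1 + 0 = 1
asked cell (row1, arm) = 1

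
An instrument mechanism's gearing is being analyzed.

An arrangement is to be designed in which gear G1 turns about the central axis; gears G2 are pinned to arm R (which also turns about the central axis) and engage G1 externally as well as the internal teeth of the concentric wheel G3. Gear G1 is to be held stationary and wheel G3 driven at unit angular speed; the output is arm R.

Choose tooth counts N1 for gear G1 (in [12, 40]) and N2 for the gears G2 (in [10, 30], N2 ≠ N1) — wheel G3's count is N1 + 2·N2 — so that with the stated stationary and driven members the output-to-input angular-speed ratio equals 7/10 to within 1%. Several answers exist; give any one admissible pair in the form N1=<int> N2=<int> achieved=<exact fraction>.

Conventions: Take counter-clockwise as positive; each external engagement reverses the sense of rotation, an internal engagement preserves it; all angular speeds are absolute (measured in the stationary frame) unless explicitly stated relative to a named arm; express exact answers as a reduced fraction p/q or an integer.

N1=15 N2=10 achieved=7/10

design class (target 7/10): planetary set
Willis with ω_sun = 0: ω_arm/ω_ring = N3/(N1+N3); set equal to 7/10  ⇒  N3/N1 = (7/10)/(1 − 7/10) = 7/3
N3 = N1 + 2·N2  ⇒  N2/N1 = (N3/N1 − 1)/2 = (7/3 − 1)/2 = 2/3
smallest multiple with N1 ≥ 12 and N2 ≥ 10: k = 5  ⇒  N1 = 5·3 = 15, N2 = 5·2 = 10 (N1 ≤ 40, N2 ≤ 30, N2 ≠ N1 ✓), N3 = 15 + 2·10 = 35
check: N3/(N1+N3) with N1 = 15, N3 = 35 gives 7/10; |achieved − target| = 0 ≤ 7/1000 ✓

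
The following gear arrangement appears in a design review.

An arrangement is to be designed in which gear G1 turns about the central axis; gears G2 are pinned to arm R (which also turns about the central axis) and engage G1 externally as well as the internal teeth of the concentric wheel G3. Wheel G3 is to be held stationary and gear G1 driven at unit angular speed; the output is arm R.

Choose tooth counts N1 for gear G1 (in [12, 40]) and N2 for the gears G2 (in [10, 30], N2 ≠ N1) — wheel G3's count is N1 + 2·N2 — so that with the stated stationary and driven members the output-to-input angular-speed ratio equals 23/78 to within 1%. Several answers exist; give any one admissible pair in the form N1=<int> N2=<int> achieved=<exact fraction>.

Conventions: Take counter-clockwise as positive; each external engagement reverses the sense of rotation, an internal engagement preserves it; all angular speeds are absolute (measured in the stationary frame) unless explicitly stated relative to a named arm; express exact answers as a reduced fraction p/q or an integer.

planetary set to be sized for 23/78 (Willis relation)
Willis with ω_ring = 0: ω_arm/ω_sun = N1/(N1+N3); set equal to 23/78  ⇒  N3/N1 = 1/(23/78) − 1 = 55/23
N3 = N1 + 2·N2  ⇒  N2/N1 = (N3/N1 − 1)/2 = (55/23 − 1)/2 = 16/23
smallest multiple with N1 ≥ 12 and N2 ≥ 10: k = 1  ⇒  N1 = 1·23 = 23, N2 = 1·16 = 16 (N1 ≤ 40, N2 ≤ 30, N2 ≠ N1 ✓), N3 = 23 + 2·16 = 55
check: N1/(N1+N3) with N1 = 23, N3 = 55 gives 23/78; |achieved − target| = 0 ≤ 23/7800 ✓

N1=23 N2=16 achieved=23/78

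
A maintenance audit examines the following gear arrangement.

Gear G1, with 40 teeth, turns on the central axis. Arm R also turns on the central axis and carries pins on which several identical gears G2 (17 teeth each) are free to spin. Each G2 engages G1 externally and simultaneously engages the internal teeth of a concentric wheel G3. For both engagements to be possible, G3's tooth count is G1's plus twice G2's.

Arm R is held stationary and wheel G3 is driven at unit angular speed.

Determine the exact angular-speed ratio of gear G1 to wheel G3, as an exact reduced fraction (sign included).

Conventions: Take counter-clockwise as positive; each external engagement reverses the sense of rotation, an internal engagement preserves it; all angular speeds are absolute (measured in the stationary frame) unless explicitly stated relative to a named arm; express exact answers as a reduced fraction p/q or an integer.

class = planetary set [G3 = 40+2·17 = 74; Willis about the carrier]
ring teeth: 40 + 2·17 = 74
40(ω_sun−ω_arm) = −74(ω_ring−ω_arm),  ω_arm = 0, ω_ring = 1
ω_sun = 0 − (74/40)(1−0) = -37/20
ω_out/ω_in = -37/20

-37/20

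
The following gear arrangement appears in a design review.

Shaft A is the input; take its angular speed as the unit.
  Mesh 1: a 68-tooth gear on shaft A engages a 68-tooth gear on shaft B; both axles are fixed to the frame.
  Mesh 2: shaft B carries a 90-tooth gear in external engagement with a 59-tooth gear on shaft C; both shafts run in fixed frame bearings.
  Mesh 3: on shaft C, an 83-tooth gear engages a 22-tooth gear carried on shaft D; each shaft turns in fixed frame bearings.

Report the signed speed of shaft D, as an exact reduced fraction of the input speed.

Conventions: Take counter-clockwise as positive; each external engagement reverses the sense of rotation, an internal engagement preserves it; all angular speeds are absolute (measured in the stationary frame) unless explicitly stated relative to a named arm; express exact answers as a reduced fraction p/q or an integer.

-3735/649

3-mesh fixed-axis compound train (all bearings frame-fixed)
mesh 1 [68T→68T]: |ω|/ω_in = 1×68/68 = 1, sense flips to −
mesh 2 [90T→59T]: |ω|/ω_in = 1×90/59 = 90/59, sense flips to +
mesh 3 [83T→22T]: |ω|/ω_in = (90/59)×83/22 = 3735/649, sense flips to −
signed output speed (× input speed) = -3735/649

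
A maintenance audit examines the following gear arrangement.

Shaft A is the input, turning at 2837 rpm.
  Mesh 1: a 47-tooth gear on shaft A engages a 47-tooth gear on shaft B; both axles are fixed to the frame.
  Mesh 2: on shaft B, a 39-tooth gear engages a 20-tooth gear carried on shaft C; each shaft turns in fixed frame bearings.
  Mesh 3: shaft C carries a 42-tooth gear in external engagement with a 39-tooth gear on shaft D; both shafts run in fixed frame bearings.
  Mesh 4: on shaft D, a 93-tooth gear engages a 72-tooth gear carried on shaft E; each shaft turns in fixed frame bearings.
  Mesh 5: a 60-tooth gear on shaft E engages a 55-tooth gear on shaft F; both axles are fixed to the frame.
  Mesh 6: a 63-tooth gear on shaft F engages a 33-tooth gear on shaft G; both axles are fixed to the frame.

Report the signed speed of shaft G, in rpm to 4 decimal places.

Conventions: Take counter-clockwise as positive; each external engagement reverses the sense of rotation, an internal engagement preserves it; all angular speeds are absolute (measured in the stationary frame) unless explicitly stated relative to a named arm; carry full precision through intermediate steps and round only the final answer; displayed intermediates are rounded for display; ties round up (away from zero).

recognized (7 fixed axles, 6 meshes): fixed-axis compound train
mesh 1 [47T→47T]: ω = 2837.0000×47/47 = 2837.0000 rpm, sense flips to −
mesh 2 [39T→20T]: ω = 2837.0000×39/20 = 5532.1500 rpm, sense flips to +
mesh 3 [42T→39T]: ω = 5532.1500×42/39 = 5957.7000 rpm, sense flips to −
mesh 4 [93T→72T]: ω = 5957.7000×93/72 = 7695.3625 rpm, sense flips to +
mesh 5 [60T→55T]: ω = 7695.3625×60/55 = 8394.9409 rpm, sense flips to −
mesh 6 [63T→33T]: ω = 8394.9409×63/33 = 16026.7054 rpm, sense flips to +
signed output speed = +16026.7054 rpm

+16026.7054 rpm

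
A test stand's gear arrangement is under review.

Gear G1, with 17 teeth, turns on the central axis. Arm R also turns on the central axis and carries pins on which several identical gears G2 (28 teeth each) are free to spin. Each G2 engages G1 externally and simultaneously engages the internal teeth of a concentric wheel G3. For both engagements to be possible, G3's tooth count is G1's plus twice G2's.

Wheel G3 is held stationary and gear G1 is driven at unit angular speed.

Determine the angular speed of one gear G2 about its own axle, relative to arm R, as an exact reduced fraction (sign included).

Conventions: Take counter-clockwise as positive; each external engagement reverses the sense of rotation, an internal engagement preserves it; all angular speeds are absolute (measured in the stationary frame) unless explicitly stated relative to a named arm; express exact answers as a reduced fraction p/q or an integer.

planetary set (17T centre, 28T on arm, 73T internal) — Willis relation
ring teeth: 17 + 2·28 = 73
17(ω_sun−ω_arm) = −73(ω_ring−ω_arm),  ω_ring = 0, ω_sun = 1
17(1−ω_arm) = −73(0−ω_arm)  ⇒  90·ω_arm = 17  ⇒  ω_arm = 17/90
sun–planet mesh: 17·(1−17/90) = −28·(ω_p−ω_arm)  ⇒  ω_p−ω_arm = -1241/2520
exact speed ratio = -1241/2520

-1241/2520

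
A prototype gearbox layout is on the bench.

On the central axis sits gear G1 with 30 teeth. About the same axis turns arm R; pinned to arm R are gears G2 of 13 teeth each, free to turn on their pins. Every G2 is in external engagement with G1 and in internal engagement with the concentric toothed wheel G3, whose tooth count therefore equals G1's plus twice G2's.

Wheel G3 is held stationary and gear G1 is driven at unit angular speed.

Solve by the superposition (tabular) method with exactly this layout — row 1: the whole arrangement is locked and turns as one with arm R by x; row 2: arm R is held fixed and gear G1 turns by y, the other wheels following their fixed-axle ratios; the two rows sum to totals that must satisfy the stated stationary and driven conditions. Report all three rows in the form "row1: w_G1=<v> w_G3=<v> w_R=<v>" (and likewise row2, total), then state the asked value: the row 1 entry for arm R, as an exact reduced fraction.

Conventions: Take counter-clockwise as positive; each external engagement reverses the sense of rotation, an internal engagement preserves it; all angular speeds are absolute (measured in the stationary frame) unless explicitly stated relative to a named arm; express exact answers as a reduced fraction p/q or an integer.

planetary set (30T centre, 13T on arm, 56T internal) — Willis relation
row 1 — lock + rotate with arm: ω_sun = ω_ring = ω_arm = x
row 2: sun turns y, ring = −(30/56)·y, arm 0
boundary: total ω_ring = x − (30/56)·y = 0 and total ω_sun = x + y = 1  ⇒  y = 28/43, x = 15/43
row 2 ring = −(30/56)·28/43 = -15/43
totals (row 1 + row 2): sun 15/43 + 28/43 = 1, ring 15/43 + (-15/43) = 0, arm 15/43 + 0 = 15/43
asked cell (row1, arm) = 15/43

row1: w_G1=15/43 w_G3=15/43 w_R=15/43
row2: w_G1=28/43 w_G3=-15/43 w_R=0
total: w_G1=1 w_G3=0 w_R=15/43
asked value: 15/43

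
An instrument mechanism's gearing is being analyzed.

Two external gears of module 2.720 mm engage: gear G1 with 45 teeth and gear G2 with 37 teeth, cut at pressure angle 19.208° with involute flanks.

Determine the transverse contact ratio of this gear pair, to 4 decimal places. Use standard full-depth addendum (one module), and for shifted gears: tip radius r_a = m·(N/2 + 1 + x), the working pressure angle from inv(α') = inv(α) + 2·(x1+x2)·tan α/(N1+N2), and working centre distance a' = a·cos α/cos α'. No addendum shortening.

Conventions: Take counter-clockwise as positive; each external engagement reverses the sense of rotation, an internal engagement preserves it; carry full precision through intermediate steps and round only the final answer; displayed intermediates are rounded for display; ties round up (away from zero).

single-mesh involute tooth geometry (45T engaging 37T at module 2.720)
base radii: r_b1 = 57.793023, r_b2 = 47.518708
tip radii: r_a1 = 63.920000, r_a2 = 53.040000
no profile shift: α' = α, a' = a
action lengths: √(r_a1²−r_b1²) = 27.308110, √(r_a2²−r_b2²) = 23.562979
base pitch p_b = π·m·cos α = 8.069428
CR = (27.308110 + 23.562979 − 111.520000·sin 19.20800°)/8.069428 = 1.757395
contact ratio ≈ 1.7574

1.7574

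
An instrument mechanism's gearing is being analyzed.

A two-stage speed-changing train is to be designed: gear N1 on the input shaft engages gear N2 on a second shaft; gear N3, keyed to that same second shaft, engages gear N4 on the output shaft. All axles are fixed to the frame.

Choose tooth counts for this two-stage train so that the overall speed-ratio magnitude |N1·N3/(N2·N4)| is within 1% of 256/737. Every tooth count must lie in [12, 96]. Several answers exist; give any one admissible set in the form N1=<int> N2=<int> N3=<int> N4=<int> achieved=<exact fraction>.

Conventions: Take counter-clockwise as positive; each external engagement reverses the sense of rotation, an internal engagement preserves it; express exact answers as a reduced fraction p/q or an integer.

2-stage fixed-axis compound train for ratio 256/737
target = 256/737 in lowest terms: an exact hit needs N1·N3 = k·256 and N2·N4 = k·737 for one integer k, every count in [12, 96]; additionally prefer no 1:1 stage (N1 ≠ N2, N3 ≠ N4)
k = 1: no 1:1-free in-range split of k·256 and k·737 into factor pairs; take k = 2
k = 2: N1·N3 = 512 = 16·32, N2·N4 = 1474 = 22·67
achieved = 16·32/(22·67) = 256/737; |achieved − target| = 0 ≤ 64/18425 ✓

N1=16 N2=22 N3=32 N4=67 achieved=256/737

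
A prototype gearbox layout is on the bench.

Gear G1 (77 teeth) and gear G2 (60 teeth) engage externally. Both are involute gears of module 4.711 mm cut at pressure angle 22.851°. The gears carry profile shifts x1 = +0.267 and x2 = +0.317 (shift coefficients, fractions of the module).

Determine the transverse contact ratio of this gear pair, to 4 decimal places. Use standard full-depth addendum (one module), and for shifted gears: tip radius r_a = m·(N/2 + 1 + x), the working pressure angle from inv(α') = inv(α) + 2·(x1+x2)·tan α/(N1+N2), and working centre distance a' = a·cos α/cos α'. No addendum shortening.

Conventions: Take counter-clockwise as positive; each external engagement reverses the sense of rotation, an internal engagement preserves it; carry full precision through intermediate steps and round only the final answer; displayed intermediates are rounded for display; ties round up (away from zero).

1.6022

single-mesh involute tooth geometry (77T engaging 60T at module 4.711)
base radii: r_b1 = 167.138918, r_b2 = 130.238118
tip radii: r_a1 = 187.342337, r_a2 = 147.534387
inv(α') = inv(22.851°) + 2·(+0.267+0.317)·tan α/(77+60) = 0.02617665  ⇒  α' = 23.94987°
a' = a·cos α / cos α' = 322.7035·cos 22.851°/cos 23.94987° = 325.393069
action lengths: √(r_a1²−r_b1²) = 84.627025, √(r_a2²−r_b2²) = 69.313981
base pitch p_b = π·m·cos α = 13.638504
CR = (84.627025 + 69.313981 − 325.393069·sin 23.94987°)/13.638504 = 1.602217
contact ratio ≈ 1.6022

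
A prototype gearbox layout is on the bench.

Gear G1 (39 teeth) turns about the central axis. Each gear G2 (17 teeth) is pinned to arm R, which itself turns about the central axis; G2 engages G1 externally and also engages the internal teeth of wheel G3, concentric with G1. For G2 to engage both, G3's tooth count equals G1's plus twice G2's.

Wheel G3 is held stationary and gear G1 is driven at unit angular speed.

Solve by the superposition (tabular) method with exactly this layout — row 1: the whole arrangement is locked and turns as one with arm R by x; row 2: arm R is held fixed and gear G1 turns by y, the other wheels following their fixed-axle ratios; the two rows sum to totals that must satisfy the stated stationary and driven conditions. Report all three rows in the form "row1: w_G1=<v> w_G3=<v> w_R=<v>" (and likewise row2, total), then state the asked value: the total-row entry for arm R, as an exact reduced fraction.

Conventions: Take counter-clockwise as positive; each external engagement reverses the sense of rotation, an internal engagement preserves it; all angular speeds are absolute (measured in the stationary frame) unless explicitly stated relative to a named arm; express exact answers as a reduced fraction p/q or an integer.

row1: w_G1=39/112 w_G3=39/112 w_R=39/112
row2: w_G1=73/112 w_G3=-39/112 w_R=0
total: w_G1=1 w_G3=0 w_R=39/112
asked value: 39/112

planetary set (39T centre, 17T on arm, 73T internal) — Willis relation
row 1 (train locked, turned with arm): all members turn x
row 2: sun turns y, ring = −(39/73)·y, arm 0
boundary: total ω_ring = x − (39/73)·y = 0 and total ω_sun = x + y = 1  ⇒  y = 73/112, x = 39/112
row 2 ring = −(39/73)·73/112 = -39/112
totals (row 1 + row 2): sun 39/112 + 73/112 = 1, ring 39/112 + (-39/112) = 0, arm 39/112 + 0 = 39/112
asked cell (total, arm) = 39/112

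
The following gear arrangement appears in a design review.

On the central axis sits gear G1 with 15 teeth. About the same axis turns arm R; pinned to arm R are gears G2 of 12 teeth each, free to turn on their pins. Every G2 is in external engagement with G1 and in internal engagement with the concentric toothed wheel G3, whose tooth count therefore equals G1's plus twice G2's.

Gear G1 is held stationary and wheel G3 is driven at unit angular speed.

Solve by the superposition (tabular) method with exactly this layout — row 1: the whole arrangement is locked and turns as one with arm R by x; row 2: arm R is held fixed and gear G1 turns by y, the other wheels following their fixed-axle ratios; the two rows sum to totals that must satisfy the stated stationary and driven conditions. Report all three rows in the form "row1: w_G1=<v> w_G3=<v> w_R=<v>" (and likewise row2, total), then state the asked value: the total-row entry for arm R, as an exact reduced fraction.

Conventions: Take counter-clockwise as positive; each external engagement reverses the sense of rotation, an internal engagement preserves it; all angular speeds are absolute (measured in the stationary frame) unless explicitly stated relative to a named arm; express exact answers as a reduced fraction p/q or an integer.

row1: w_G1=13/18 w_G3=13/18 w_R=13/18
row2: w_G1=-13/18 w_G3=5/18 w_R=0
total: w_G1=0 w_G3=1 w_R=13/18
asked value: 13/18

topology: planetary set — G1 15T / G2 12T / G3 39T, arm = carrier (Willis)
row 1 (train locked, turned with arm): all members turn x
row 2: sun turns y, ring = −(15/39)·y, arm 0
boundary: total ω_sun = x + y = 0 and total ω_ring = x − (15/39)·y = 1  ⇒  y = -13/18, x = 13/18
row 2 ring = −(15/39)·(-13/18) = 5/18
totals (row 1 + row 2): sun 13/18 + (-13/18) = 0, ring 13/18 + 5/18 = 1, arm 13/18 + 0 = 13/18
asked cell (total, arm) = 13/18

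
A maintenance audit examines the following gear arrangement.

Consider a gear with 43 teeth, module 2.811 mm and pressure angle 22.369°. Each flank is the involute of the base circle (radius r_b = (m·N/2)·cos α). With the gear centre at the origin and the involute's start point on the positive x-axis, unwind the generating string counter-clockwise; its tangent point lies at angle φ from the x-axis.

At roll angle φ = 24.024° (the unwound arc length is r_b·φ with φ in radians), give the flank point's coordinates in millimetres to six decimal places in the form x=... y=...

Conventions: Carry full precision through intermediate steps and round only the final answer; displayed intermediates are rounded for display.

x=60.587866 y=1.349326

class = single-mesh tooth geometry [base-circle involute, m = 2.811, 43T]
pitch radius r_p = m·N/2 = 2.811·43/2 = 60.436500
base radius r_b = r_p·cos α = 60.436500·cos 22.369° = 55.888779
roll angle φ = 24.024° = 0.41929790 rad
x = r_b·(cos φ + φ·sin φ) = 60.587866
y = r_b·(sin φ − φ·cos φ) = 1.349326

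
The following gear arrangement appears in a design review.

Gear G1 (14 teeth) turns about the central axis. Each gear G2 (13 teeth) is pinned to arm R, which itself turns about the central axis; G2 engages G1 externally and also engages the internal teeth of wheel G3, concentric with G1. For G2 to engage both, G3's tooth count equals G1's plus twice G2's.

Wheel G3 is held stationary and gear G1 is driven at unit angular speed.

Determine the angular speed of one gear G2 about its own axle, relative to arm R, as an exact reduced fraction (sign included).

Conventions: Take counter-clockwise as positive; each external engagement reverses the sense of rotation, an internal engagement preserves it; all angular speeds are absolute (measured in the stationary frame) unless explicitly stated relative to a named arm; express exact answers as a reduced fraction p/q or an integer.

-280/351

recognized (axles ride arm R): planetary set, 14/13/40 teeth
ring teeth: 14 + 2·13 = 40
14(ω_sun−ω_arm) = −40(ω_ring−ω_arm),  ω_ring = 0, ω_sun = 1
14(1−ω_arm) = −40(0−ω_arm)  ⇒  54·ω_arm = 14  ⇒  ω_arm = 7/27
sun–planet mesh: 14·(1−7/27) = −13·(ω_p−ω_arm)  ⇒  ω_p−ω_arm = -280/351
exact speed ratio = -280/351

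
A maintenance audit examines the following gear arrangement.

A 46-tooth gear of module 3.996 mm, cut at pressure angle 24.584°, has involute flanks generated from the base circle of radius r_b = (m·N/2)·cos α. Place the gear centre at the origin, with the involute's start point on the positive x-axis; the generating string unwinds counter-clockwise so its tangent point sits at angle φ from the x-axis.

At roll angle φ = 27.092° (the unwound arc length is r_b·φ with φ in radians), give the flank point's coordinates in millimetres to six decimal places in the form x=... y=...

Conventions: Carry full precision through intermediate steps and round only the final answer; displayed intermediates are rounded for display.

class = single-mesh tooth geometry [base-circle involute, m = 3.996, 46T]
pitch radius r_p = m·N/2 = 3.996·46/2 = 91.908000
base radius r_b = r_p·cos α = 91.908000·cos 24.584° = 83.576753
roll angle φ = 27.092° = 0.47284460 rad
x = r_b·(cos φ + φ·sin φ) = 92.404094
y = r_b·(sin φ − φ·cos φ) = 2.879906

x=92.404094 y=2.879906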